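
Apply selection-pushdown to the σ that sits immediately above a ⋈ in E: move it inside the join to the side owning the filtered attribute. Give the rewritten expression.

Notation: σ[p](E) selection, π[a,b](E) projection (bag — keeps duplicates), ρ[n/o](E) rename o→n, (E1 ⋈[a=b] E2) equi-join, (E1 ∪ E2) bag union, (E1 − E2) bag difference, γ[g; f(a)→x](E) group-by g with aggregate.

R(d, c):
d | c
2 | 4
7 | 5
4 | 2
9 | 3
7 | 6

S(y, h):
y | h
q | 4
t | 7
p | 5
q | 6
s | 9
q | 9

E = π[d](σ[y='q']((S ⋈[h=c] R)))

σ filters on y, owned by the left side.
E' = π[d]((σ[y='q'](S) ⋈[h=c] R))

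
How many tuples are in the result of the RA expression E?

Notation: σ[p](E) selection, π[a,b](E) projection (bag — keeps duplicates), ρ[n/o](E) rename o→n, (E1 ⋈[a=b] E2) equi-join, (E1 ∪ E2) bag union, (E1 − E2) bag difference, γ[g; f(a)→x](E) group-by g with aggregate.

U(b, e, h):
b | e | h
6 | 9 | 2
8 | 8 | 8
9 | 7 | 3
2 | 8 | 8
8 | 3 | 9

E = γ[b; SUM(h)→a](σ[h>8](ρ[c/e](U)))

Subexpression sizes:
  U → 5
  ρ[c/e](U) → 5
  σ[h>8](ρ[c/e](U)) → 1
  γ[b; SUM(h)→a](σ[h>8](ρ[c/e](U))) → 1

|E| = 1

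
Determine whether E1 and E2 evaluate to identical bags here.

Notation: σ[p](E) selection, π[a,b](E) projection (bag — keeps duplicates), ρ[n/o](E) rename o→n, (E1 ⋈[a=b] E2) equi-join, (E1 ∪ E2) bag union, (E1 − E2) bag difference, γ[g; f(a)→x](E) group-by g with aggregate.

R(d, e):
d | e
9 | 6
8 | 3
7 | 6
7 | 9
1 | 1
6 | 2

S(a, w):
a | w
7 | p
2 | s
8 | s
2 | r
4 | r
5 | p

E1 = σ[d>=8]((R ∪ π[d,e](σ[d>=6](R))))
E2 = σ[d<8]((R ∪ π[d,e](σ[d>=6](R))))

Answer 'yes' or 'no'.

E1 subexpression sizes:
  R → 6
  R → 6
  σ[d>=6](R) → 5
  π[d,e](σ[d>=6](R)) → 5
  (R ∪ π[d,e](σ[d>=6](R))) → 11
  σ[d>=8]((R ∪ π[d,e](σ[d>=6](R)))) → 4
E2 subexpression sizes:
  R → 6
  R → 6
  σ[d>=6](R) → 5
  π[d,e](σ[d>=6](R)) → 5
  (R ∪ π[d,e](σ[d>=6](R))) → 11
  σ[d<8]((R ∪ π[d,e](σ[d>=6](R)))) → 7

E1 result:
d | e
8 | 3
8 | 3
9 | 6
9 | 6
E2 result:
d | e
1 | 1
6 | 2
6 | 2
7 | 6
7 | 6
7 | 9
7 | 9
Witness: (7, 9) appears 0× in E1 but 2× in E2.

no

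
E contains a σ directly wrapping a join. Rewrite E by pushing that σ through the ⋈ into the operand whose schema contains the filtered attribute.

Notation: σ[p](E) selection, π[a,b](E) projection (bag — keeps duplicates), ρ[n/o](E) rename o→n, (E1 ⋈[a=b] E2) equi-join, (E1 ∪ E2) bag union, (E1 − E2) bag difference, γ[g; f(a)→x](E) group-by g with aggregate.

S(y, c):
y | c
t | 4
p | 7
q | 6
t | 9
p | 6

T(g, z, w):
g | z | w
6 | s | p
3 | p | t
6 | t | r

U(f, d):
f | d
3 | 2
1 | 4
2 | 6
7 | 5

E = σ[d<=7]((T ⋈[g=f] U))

σ filters on d, owned by the right side.
E' = (T ⋈[g=f] σ[d<=7](U))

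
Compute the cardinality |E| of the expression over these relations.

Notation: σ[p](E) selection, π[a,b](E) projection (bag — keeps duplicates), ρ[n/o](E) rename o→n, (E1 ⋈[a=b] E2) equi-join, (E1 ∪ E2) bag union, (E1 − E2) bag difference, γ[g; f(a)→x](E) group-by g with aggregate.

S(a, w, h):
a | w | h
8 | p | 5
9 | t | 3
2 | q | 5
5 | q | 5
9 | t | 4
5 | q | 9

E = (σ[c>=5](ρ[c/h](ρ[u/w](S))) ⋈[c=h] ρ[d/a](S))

Per-node cardinality:
  S → 6
  ρ[u/w](S) → 6
  ρ[c/h](ρ[u/w](S)) → 6
  σ[c>=5](ρ[c/h](ρ[u/w](S))) → 4
  S → 6
  ρ[d/a](S) → 6
  (σ[c>=5](ρ[c/h](ρ[u/w](S))) ⋈[c=h] ρ[d/a](S)) → 10

|E| = 10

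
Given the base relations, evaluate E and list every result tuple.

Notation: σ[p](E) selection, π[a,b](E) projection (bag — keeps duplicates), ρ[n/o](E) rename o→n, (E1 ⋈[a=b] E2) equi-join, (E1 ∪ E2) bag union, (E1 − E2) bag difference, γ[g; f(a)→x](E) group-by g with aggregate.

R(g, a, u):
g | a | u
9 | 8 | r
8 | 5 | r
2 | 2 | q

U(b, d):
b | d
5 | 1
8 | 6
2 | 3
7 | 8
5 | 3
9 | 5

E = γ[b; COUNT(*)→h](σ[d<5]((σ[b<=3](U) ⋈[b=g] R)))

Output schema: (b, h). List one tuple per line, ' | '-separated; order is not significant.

Per-node cardinality:
  U → 6
  σ[b<=3](U) → 1
  R → 3
  (σ[b<=3](U) ⋈[b=g] R) → 1
  σ[d<5]((σ[b<=3](U) ⋈[b=g] R)) → 1
  γ[b; COUNT(*)→h](σ[d<5]((σ[b<=3](U) ⋈[b=g] R))) → 1

== RESULT ==
b | h
2 | 1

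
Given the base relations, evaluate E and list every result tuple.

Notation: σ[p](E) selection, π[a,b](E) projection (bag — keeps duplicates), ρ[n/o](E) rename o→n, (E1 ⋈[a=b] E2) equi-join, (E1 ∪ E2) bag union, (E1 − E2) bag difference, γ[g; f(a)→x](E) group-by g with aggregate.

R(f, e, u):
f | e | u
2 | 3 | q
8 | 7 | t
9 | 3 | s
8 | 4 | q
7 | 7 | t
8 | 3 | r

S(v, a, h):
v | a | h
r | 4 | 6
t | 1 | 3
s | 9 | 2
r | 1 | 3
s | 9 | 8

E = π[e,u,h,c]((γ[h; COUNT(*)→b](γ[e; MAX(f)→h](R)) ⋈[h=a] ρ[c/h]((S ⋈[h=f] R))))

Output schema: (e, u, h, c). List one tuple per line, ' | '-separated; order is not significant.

Stepwise |·|:
  R → 6
  γ[e; MAX(f)→h](R) → 3
  γ[h; COUNT(*)→b](γ[e; MAX(f)→h](R)) → 2
  S → 5
  R → 6
  (S ⋈[h=f] R) → 4
  ρ[c/h]((S ⋈[h=f] R)) → 4
  (γ[h; COUNT(*)→b](γ[e; MAX(f)→h](R)) ⋈[h=a] ρ[c/h]((S ⋈[h=f] R))) → 4
  π[e,u,h,c]((γ[h; COUNT(*)→b](γ[e; MAX(f)→h](R)) ⋈[h=a] ρ[c/h]((S ⋈[h=f] R)))) → 4

== RESULT ==
e | u | h | c
3 | q | 9 | 2
3 | r | 9 | 8
4 | q | 9 | 8
7 | t | 9 | 8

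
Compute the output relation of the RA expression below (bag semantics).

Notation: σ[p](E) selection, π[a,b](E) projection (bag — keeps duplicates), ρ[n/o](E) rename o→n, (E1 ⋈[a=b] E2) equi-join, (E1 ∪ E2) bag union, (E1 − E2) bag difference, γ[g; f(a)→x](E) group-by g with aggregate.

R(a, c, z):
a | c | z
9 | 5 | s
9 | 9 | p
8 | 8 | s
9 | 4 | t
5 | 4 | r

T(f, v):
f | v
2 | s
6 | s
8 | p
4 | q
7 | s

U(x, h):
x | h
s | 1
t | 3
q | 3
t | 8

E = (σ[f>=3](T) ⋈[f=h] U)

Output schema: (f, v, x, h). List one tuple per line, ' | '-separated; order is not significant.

Stepwise |·|:
  T → 5
  σ[f>=3](T) → 4
  U → 4
  (σ[f>=3](T) ⋈[f=h] U) → 1

== RESULT ==
f | v | x | h
8 | p | t | 8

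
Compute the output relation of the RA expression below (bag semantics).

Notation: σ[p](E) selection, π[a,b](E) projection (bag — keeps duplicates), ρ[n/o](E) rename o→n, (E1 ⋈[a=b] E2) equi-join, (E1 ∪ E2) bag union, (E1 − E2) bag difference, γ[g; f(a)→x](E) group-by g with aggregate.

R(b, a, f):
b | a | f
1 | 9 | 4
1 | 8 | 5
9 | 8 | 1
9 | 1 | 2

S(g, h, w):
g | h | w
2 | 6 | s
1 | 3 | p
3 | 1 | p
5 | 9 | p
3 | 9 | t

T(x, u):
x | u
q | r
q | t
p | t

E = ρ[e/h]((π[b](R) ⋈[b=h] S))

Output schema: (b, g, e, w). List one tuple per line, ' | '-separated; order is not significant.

Row counts bottom-up:
  R → 4
  π[b](R) → 4
  S → 5
  (π[b](R) ⋈[b=h] S) → 6
  ρ[e/h]((π[b](R) ⋈[b=h] S)) → 6

== RESULT ==
b | g | e | w
1 | 3 | 1 | p
1 | 3 | 1 | p
9 | 3 | 9 | t
9 | 3 | 9 | t
9 | 5 | 9 | p
9 | 5 | 9 | p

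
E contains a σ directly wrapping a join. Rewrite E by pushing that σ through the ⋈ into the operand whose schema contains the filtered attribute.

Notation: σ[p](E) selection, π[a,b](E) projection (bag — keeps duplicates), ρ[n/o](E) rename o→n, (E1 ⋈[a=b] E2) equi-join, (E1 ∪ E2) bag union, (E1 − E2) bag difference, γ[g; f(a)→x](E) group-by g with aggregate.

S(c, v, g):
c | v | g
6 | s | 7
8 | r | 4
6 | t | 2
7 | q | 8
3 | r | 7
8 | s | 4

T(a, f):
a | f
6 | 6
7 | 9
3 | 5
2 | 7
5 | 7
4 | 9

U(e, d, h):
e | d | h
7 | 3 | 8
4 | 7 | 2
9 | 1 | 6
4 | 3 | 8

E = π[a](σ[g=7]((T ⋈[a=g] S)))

σ filters on g, owned by the right side.
E' = π[a]((T ⋈[a=g] σ[g=7](S)))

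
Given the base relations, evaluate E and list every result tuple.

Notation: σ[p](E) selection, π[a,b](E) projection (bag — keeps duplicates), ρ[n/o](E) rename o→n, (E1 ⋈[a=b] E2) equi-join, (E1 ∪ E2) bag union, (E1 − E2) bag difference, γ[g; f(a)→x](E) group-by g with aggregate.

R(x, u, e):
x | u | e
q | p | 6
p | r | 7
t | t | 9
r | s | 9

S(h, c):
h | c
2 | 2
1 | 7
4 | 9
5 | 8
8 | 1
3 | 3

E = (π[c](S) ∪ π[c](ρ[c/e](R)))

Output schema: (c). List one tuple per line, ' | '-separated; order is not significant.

Row counts bottom-up:
  S → 6
  π[c](S) → 6
  R → 4
  ρ[c/e](R) → 4
  π[c](ρ[c/e](R)) → 4
  (π[c](S) ∪ π[c](ρ[c/e](R))) → 10

== RESULT ==
c
1
2
3
6
7
7
8
9
9
9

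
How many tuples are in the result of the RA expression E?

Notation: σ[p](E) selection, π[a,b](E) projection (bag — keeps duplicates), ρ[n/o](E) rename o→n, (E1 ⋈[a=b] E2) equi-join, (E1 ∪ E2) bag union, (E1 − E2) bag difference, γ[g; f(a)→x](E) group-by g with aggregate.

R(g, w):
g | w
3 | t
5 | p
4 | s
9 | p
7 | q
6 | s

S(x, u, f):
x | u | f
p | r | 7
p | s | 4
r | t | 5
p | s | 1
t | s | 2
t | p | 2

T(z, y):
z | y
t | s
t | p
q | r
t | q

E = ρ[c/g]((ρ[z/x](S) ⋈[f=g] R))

Stepwise |·|:
  S → 6
  ρ[z/x](S) → 6
  R → 6
  (ρ[z/x](S) ⋈[f=g] R) → 3
  ρ[c/g]((ρ[z/x](S) ⋈[f=g] R)) → 3

|E| = 3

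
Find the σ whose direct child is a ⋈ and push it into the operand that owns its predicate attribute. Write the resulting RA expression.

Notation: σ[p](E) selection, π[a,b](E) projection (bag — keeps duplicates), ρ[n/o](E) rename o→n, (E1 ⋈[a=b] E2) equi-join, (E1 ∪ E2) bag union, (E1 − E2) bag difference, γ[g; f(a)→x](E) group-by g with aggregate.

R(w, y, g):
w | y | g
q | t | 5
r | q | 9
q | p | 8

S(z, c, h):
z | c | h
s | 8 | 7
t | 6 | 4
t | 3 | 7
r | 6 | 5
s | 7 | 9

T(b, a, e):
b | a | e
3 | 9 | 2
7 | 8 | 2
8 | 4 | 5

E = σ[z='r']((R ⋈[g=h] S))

σ filters on z, owned by the right side.
E' = (R ⋈[g=h] σ[z='r'](S))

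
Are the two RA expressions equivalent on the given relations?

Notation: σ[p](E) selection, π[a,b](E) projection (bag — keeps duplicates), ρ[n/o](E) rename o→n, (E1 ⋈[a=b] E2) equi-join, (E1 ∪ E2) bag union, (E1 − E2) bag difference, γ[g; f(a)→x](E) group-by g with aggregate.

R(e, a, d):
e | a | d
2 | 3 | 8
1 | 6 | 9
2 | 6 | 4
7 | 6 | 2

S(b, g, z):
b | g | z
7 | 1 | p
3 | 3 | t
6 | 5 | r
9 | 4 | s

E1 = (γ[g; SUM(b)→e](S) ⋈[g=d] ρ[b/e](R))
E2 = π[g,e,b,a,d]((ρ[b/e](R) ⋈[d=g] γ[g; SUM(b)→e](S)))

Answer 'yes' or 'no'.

E1 subexpression sizes:
  S → 4
  γ[g; SUM(b)→e](S) → 4
  R → 4
  ρ[b/e](R) → 4
  (γ[g; SUM(b)→e](S) ⋈[g=d] ρ[b/e](R)) → 1
E2 subexpression sizes:
  R → 4
  ρ[b/e](R) → 4
  S → 4
  γ[g; SUM(b)→e](S) → 4
  (ρ[b/e](R) ⋈[d=g] γ[g; SUM(b)→e](S)) → 1
  π[g,e,b,a,d]((ρ[b/e](R) ⋈[d=g] γ[g; SUM(b)→e](S))) → 1

E1 and E2 produce the same multiset:
g | e | b | a | d
4 | 9 | 2 | 6 | 4

yes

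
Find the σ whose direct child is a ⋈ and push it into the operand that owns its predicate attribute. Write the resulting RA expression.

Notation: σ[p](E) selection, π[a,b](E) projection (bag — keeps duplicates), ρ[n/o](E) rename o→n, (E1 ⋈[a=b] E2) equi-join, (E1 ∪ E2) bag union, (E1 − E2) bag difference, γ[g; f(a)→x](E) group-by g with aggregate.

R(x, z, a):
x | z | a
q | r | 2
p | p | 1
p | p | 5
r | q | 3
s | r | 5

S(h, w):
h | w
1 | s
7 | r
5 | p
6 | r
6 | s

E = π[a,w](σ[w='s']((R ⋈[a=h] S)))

σ filters on w, owned by the right side.
E' = π[a,w]((R ⋈[a=h] σ[w='s'](S)))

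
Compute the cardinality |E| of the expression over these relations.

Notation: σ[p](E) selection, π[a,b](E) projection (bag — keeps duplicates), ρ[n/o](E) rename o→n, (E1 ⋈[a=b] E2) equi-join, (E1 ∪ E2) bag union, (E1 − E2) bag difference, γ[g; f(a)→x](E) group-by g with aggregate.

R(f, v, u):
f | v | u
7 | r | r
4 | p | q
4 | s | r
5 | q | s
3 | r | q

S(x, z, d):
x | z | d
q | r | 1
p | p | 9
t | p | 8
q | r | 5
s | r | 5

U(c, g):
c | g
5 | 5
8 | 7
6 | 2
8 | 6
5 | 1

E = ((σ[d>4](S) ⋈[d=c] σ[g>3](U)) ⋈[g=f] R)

Stepwise |·|:
  S → 5
  σ[d>4](S) → 4
  U → 5
  σ[g>3](U) → 3
  (σ[d>4](S) ⋈[d=c] σ[g>3](U)) → 4
  R → 5
  ((σ[d>4](S) ⋈[d=c] σ[g>3](U)) ⋈[g=f] R) → 3

|E| = 3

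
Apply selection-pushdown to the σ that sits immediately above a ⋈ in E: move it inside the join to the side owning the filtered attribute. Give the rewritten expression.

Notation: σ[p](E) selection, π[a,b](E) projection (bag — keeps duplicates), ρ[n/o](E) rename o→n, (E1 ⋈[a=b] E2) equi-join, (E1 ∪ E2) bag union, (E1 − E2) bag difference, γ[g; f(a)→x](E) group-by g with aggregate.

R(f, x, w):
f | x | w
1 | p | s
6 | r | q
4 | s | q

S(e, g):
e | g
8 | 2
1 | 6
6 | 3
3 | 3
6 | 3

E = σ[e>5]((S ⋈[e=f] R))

σ filters on e, owned by the left side.
E' = (σ[e>5](S) ⋈[e=f] R)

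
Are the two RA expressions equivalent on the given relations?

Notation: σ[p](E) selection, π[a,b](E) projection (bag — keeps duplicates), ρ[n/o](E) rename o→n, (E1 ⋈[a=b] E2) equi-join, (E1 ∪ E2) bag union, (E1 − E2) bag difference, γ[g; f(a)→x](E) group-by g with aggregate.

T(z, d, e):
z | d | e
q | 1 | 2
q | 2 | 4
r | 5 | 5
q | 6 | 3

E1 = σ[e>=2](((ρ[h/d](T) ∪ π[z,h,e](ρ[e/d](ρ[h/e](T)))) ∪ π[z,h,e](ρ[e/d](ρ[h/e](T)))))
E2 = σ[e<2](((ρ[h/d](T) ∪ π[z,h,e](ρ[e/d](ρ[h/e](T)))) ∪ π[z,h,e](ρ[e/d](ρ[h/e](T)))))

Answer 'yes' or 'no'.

E1 subexpression sizes:
  T → 4
  ρ[h/d](T) → 4
  T → 4
  ρ[h/e](T) → 4
  ρ[e/d](ρ[h/e](T)) → 4
  π[z,h,e](ρ[e/d](ρ[h/e](T))) → 4
  (ρ[h/d](T) ∪ π[z,h,e](ρ[e/d](ρ[h/e](T)))) → 8
  T → 4
  ρ[h/e](T) → 4
  ρ[e/d](ρ[h/e](T)) → 4
  π[z,h,e](ρ[e/d](ρ[h/e](T))) → 4
  ((ρ[h/d](T) ∪ π[z,h,e](ρ[e/d](ρ[h/e](T)))) ∪ π[z,h,e](ρ[e/d](ρ[h/e](T)))) → 12
  σ[e>=2](((ρ[h/d](T) ∪ π[z,h,e](ρ[e/d](ρ[h/e](T)))) ∪ π[z,h,e](ρ[e/d](ρ[h/e](T))))) → 10
E2 subexpression sizes:
  T → 4
  ρ[h/d](T) → 4
  T → 4
  ρ[h/e](T) → 4
  ρ[e/d](ρ[h/e](T)) → 4
  π[z,h,e](ρ[e/d](ρ[h/e](T))) → 4
  (ρ[h/d](T) ∪ π[z,h,e](ρ[e/d](ρ[h/e](T)))) → 8
  T → 4
  ρ[h/e](T) → 4
  ρ[e/d](ρ[h/e](T)) → 4
  π[z,h,e](ρ[e/d](ρ[h/e](T))) → 4
  ((ρ[h/d](T) ∪ π[z,h,e](ρ[e/d](ρ[h/e](T)))) ∪ π[z,h,e](ρ[e/d](ρ[h/e](T)))) → 12
  σ[e<2](((ρ[h/d](T) ∪ π[z,h,e](ρ[e/d](ρ[h/e](T)))) ∪ π[z,h,e](ρ[e/d](ρ[h/e](T))))) → 2

E1 result:
z | h | e
q | 1 | 2
q | 2 | 4
q | 3 | 6
q | 3 | 6
q | 4 | 2
q | 4 | 2
q | 6 | 3
r | 5 | 5
r | 5 | 5
r | 5 | 5
E2 result:
z | h | e
q | 2 | 1
q | 2 | 1
Witness: ('r', 5, 5) appears 3× in E1 but 0× in E2.

no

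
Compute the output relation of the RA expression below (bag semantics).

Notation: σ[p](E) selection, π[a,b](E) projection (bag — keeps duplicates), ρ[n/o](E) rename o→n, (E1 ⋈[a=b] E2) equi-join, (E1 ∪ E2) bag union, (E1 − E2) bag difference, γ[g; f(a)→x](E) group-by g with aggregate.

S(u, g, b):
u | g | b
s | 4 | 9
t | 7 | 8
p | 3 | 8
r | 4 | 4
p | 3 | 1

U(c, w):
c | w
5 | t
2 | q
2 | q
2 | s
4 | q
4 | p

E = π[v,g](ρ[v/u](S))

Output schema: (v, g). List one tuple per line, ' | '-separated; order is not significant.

Row counts bottom-up:
  S → 5
  ρ[v/u](S) → 5
  π[v,g](ρ[v/u](S)) → 5

== RESULT ==
v | g
p | 3
p | 3
r | 4
s | 4
t | 7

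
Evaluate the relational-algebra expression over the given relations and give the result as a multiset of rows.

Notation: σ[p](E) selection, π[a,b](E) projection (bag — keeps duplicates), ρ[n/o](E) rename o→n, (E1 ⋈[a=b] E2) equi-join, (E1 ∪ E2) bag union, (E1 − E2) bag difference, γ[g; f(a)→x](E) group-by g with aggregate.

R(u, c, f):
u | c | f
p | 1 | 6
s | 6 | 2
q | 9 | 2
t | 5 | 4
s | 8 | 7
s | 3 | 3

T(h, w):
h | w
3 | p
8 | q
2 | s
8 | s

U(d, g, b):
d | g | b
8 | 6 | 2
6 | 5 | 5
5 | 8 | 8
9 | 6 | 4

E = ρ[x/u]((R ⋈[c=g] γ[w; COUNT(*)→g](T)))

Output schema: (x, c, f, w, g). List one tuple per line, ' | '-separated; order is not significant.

Per-node cardinality:
  R → 6
  T → 4
  γ[w; COUNT(*)→g](T) → 3
  (R ⋈[c=g] γ[w; COUNT(*)→g](T)) → 2
  ρ[x/u]((R ⋈[c=g] γ[w; COUNT(*)→g](T))) → 2

== RESULT ==
x | c | f | w | g
p | 1 | 6 | p | 1
p | 1 | 6 | q | 1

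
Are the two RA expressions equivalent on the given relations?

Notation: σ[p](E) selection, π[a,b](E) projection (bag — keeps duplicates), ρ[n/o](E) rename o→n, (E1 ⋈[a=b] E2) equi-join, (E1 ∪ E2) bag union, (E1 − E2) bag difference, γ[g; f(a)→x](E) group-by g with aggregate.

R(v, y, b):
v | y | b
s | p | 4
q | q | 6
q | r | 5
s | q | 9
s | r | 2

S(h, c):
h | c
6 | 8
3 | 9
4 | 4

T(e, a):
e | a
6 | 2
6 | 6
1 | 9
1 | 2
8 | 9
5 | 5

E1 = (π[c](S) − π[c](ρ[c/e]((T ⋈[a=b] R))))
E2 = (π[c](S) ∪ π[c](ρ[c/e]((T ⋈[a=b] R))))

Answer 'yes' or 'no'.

E1 stepwise |·|:
  S → 3
  π[c](S) → 3
  T → 6
  R → 5
  (T ⋈[a=b] R) → 6
  ρ[c/e]((T ⋈[a=b] R)) → 6
  π[c](ρ[c/e]((T ⋈[a=b] R))) → 6
  (π[c](S) − π[c](ρ[c/e]((T ⋈[a=b] R)))) → 2
E2 stepwise |·|:
  S → 3
  π[c](S) → 3
  T → 6
  R → 5
  (T ⋈[a=b] R) → 6
  ρ[c/e]((T ⋈[a=b] R)) → 6
  π[c](ρ[c/e]((T ⋈[a=b] R))) → 6
  (π[c](S) ∪ π[c](ρ[c/e]((T ⋈[a=b] R)))) → 9

E1 result:
c
4
9
E2 result:
c
1
1
4
5
6
6
8
8
9
Witness: (6,) appears 0× in E1 but 2× in E2.

no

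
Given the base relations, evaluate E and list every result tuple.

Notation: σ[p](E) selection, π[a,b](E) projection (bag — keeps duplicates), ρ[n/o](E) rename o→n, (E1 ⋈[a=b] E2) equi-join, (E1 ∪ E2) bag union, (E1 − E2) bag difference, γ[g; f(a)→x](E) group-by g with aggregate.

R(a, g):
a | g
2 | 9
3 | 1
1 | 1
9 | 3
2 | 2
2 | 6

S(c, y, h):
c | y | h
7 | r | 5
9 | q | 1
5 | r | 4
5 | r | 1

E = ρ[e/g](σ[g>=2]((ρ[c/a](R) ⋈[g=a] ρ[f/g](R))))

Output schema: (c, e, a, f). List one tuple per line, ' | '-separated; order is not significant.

Stepwise |·|:
  R → 6
  ρ[c/a](R) → 6
  R → 6
  ρ[f/g](R) → 6
  (ρ[c/a](R) ⋈[g=a] ρ[f/g](R)) → 7
  σ[g>=2]((ρ[c/a](R) ⋈[g=a] ρ[f/g](R))) → 5
  ρ[e/g](σ[g>=2]((ρ[c/a](R) ⋈[g=a] ρ[f/g](R)))) → 5

== RESULT ==
c | e | a | f
2 | 2 | 2 | 2
2 | 2 | 2 | 6
2 | 2 | 2 | 9
2 | 9 | 9 | 3
9 | 3 | 3 | 1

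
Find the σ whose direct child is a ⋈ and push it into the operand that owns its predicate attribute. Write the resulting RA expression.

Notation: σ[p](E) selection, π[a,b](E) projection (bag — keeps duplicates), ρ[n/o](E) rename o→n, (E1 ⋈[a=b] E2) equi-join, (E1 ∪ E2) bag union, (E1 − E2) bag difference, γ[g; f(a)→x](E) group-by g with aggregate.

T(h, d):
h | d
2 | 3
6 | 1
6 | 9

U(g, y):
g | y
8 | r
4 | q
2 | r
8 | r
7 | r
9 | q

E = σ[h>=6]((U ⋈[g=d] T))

σ filters on h, owned by the right side.
E' = (U ⋈[g=d] σ[h>=6](T))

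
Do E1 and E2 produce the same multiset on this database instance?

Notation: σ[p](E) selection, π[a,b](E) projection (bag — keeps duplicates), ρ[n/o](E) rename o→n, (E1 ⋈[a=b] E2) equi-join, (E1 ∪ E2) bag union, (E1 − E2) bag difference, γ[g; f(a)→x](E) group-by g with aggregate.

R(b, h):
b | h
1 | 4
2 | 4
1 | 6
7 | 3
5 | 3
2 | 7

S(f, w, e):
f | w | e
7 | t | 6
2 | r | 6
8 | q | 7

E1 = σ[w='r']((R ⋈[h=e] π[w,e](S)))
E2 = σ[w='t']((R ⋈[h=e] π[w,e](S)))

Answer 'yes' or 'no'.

E1 subexpression sizes:
  R → 6
  S → 3
  π[w,e](S) → 3
  (R ⋈[h=e] π[w,e](S)) → 3
  σ[w='r']((R ⋈[h=e] π[w,e](S))) → 1
E2 subexpression sizes:
  R → 6
  S → 3
  π[w,e](S) → 3
  (R ⋈[h=e] π[w,e](S)) → 3
  σ[w='t']((R ⋈[h=e] π[w,e](S))) → 1

E1 result:
b | h | w | e
1 | 6 | r | 6
E2 result:
b | h | w | e
1 | 6 | t | 6
Witness: (1, 6, 't', 6) appears 0× in E1 but 1× in E2.

no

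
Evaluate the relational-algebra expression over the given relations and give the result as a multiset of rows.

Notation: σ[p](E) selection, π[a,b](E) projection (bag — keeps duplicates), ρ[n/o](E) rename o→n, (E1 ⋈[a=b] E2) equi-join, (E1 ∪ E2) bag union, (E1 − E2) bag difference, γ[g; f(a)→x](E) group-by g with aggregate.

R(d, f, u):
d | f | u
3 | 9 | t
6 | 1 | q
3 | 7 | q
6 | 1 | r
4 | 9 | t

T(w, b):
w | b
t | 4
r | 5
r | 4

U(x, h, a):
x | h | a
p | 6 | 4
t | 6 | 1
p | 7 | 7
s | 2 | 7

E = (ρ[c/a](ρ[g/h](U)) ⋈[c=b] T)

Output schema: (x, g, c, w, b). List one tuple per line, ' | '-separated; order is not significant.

Subexpression sizes:
  U → 4
  ρ[g/h](U) → 4
  ρ[c/a](ρ[g/h](U)) → 4
  T → 3
  (ρ[c/a](ρ[g/h](U)) ⋈[c=b] T) → 2

== RESULT ==
x | g | c | w | b
p | 6 | 4 | r | 4
p | 6 | 4 | t | 4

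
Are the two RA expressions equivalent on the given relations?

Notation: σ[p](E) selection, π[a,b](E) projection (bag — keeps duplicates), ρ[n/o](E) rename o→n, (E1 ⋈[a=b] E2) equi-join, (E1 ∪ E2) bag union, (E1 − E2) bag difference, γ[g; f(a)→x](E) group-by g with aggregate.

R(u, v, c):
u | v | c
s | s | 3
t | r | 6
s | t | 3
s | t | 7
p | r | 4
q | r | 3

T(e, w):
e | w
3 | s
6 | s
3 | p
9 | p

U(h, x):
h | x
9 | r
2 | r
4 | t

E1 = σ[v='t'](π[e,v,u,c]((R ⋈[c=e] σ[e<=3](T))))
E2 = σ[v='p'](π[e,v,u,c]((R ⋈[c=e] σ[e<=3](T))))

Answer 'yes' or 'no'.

E1 stepwise |·|:
  R → 6
  T → 4
  σ[e<=3](T) → 2
  (R ⋈[c=e] σ[e<=3](T)) → 6
  π[e,v,u,c]((R ⋈[c=e] σ[e<=3](T))) → 6
  σ[v='t'](π[e,v,u,c]((R ⋈[c=e] σ[e<=3](T)))) → 2
E2 stepwise |·|:
  R → 6
  T → 4
  σ[e<=3](T) → 2
  (R ⋈[c=e] σ[e<=3](T)) → 6
  π[e,v,u,c]((R ⋈[c=e] σ[e<=3](T))) → 6
  σ[v='p'](π[e,v,u,c]((R ⋈[c=e] σ[e<=3](T)))) → 0

E1 result:
e | v | u | c
3 | t | s | 3
3 | t | s | 3
E2 result:
e | v | u | c
(0 rows)
Witness: (3, 't', 's', 3) appears 2× in E1 but 0× in E2.

no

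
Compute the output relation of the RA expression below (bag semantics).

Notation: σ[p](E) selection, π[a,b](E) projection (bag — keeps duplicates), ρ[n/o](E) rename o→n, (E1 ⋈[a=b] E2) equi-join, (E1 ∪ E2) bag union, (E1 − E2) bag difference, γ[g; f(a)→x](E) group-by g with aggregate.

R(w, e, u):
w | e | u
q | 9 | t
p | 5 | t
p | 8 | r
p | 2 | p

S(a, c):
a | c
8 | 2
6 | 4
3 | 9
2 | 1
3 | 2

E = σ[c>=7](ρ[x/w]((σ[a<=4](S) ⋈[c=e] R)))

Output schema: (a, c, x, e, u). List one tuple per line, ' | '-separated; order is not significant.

Row counts bottom-up:
  S → 5
  σ[a<=4](S) → 3
  R → 4
  (σ[a<=4](S) ⋈[c=e] R) → 2
  ρ[x/w]((σ[a<=4](S) ⋈[c=e] R)) → 2
  σ[c>=7](ρ[x/w]((σ[a<=4](S) ⋈[c=e] R))) → 1

== RESULT ==
a | c | x | e | u
3 | 9 | q | 9 | t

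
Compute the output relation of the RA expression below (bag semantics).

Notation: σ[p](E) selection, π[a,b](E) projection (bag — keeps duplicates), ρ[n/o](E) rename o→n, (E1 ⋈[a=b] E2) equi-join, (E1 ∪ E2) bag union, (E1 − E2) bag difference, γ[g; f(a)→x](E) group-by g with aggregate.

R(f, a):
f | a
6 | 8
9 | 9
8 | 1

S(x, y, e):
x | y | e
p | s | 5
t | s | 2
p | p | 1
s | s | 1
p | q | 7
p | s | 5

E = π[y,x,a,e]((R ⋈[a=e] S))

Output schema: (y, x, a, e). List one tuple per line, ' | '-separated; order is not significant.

Per-node cardinality:
  R → 3
  S → 6
  (R ⋈[a=e] S) → 2
  π[y,x,a,e]((R ⋈[a=e] S)) → 2

== RESULT ==
y | x | a | e
p | p | 1 | 1
s | s | 1 | 1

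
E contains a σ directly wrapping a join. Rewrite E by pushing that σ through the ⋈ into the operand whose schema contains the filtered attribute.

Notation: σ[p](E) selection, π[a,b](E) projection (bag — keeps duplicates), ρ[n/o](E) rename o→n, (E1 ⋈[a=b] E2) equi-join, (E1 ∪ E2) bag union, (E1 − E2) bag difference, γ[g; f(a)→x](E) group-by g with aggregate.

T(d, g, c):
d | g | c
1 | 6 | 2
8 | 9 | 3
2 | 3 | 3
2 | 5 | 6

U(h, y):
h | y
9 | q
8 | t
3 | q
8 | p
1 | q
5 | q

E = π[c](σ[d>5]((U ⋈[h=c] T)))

σ filters on d, owned by the right side.
E' = π[c]((U ⋈[h=c] σ[d>5](T)))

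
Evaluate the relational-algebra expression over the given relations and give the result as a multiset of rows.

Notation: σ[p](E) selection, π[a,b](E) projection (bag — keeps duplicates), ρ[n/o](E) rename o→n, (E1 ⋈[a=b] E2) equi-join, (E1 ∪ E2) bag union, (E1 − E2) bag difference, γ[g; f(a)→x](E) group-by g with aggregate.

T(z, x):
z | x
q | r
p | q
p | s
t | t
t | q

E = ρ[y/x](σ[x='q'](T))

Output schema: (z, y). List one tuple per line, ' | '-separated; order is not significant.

Row counts bottom-up:
  T → 5
  σ[x='q'](T) → 2
  ρ[y/x](σ[x='q'](T)) → 2

== RESULT ==
z | y
p | q
t | q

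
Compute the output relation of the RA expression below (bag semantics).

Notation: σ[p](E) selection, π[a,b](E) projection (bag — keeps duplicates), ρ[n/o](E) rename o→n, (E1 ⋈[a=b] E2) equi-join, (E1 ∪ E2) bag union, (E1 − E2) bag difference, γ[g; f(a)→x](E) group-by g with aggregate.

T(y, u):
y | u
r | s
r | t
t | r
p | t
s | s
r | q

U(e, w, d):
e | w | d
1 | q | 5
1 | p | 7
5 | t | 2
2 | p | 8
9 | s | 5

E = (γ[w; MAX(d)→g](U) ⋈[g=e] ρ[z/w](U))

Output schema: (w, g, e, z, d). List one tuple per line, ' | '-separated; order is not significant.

Row counts bottom-up:
  U → 5
  γ[w; MAX(d)→g](U) → 4
  U → 5
  ρ[z/w](U) → 5
  (γ[w; MAX(d)→g](U) ⋈[g=e] ρ[z/w](U)) → 3

== RESULT ==
w | g | e | z | d
q | 5 | 5 | t | 2
s | 5 | 5 | t | 2
t | 2 | 2 | p | 8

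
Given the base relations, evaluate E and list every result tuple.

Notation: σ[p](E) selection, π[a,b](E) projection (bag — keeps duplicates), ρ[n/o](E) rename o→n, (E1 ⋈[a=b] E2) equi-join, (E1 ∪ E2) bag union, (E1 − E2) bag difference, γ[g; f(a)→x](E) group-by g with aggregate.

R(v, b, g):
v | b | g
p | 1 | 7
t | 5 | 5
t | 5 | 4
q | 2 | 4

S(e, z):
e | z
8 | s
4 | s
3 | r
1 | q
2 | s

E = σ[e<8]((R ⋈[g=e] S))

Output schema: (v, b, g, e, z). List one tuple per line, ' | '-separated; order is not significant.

Subexpression sizes:
  R → 4
  S → 5
  (R ⋈[g=e] S) → 2
  σ[e<8]((R ⋈[g=e] S)) → 2

== RESULT ==
v | b | g | e | z
q | 2 | 4 | 4 | s
t | 5 | 4 | 4 | s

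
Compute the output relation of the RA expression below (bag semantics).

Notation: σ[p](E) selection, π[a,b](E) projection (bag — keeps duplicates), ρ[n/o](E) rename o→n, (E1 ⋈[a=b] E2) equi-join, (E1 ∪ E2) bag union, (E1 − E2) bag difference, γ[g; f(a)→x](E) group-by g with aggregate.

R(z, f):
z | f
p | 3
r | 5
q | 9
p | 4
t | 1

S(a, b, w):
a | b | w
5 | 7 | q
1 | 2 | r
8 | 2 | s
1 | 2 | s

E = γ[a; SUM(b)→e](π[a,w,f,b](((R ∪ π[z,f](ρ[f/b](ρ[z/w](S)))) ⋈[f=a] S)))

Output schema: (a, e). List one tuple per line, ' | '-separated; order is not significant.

Subexpression sizes:
  R → 5
  S → 4
  ρ[z/w](S) → 4
  ρ[f/b](ρ[z/w](S)) → 4
  π[z,f](ρ[f/b](ρ[z/w](S))) → 4
  (R ∪ π[z,f](ρ[f/b](ρ[z/w](S)))) → 9
  S → 4
  ((R ∪ π[z,f](ρ[f/b](ρ[z/w](S)))) ⋈[f=a] S) → 3
  π[a,w,f,b](((R ∪ π[z,f](ρ[f/b](ρ[z/w](S)))) ⋈[f=a] S)) → 3
  γ[a; SUM(b)→e](π[a,w,f,b](((R ∪ π[z,f](ρ[f/b](ρ[z/w](S)))) ⋈[f=a] S))) → 2

== RESULT ==
a | e
1 | 4
5 | 7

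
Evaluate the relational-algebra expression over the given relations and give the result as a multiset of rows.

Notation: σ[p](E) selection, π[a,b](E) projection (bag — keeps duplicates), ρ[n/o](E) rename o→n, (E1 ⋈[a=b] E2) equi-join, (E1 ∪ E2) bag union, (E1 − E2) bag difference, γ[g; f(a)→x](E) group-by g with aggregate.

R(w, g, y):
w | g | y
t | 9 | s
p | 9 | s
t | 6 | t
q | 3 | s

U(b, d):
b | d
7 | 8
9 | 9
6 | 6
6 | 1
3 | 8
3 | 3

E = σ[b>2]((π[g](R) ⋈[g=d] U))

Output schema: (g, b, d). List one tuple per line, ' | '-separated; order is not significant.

Stepwise |·|:
  R → 4
  π[g](R) → 4
  U → 6
  (π[g](R) ⋈[g=d] U) → 4
  σ[b>2]((π[g](R) ⋈[g=d] U)) → 4

== RESULT ==
g | b | d
3 | 3 | 3
6 | 6 | 6
9 | 9 | 9
9 | 9 | 9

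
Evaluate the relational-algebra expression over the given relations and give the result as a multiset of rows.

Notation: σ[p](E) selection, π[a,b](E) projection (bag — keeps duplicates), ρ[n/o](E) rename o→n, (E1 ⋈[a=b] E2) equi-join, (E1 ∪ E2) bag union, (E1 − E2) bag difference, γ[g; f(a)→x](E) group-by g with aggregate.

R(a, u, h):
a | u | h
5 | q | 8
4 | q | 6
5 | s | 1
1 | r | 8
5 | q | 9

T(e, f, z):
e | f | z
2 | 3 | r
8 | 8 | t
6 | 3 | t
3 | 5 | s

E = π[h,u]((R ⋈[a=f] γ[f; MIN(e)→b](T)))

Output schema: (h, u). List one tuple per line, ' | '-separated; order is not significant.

Per-node cardinality:
  R → 5
  T → 4
  γ[f; MIN(e)→b](T) → 3
  (R ⋈[a=f] γ[f; MIN(e)→b](T)) → 3
  π[h,u]((R ⋈[a=f] γ[f; MIN(e)→b](T))) → 3

== RESULT ==
h | u
1 | s
8 | q
9 | q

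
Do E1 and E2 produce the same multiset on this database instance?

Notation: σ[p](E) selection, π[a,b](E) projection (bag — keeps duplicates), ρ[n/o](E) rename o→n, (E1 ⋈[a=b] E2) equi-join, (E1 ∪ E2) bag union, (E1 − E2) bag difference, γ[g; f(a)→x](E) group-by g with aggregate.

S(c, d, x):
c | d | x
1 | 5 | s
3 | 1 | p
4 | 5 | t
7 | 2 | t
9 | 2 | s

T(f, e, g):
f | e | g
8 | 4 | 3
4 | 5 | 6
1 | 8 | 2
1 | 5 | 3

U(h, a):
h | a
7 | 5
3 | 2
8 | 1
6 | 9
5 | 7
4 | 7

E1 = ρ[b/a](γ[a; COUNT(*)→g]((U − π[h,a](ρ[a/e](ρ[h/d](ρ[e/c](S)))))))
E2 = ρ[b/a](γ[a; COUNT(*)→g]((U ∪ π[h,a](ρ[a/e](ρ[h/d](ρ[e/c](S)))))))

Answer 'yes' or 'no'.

E1 row counts bottom-up:
  U → 6
  S → 5
  ρ[e/c](S) → 5
  ρ[h/d](ρ[e/c](S)) → 5
  ρ[a/e](ρ[h/d](ρ[e/c](S))) → 5
  π[h,a](ρ[a/e](ρ[h/d](ρ[e/c](S)))) → 5
  (U − π[h,a](ρ[a/e](ρ[h/d](ρ[e/c](S))))) → 6
  γ[a; COUNT(*)→g]((U − π[h,a](ρ[a/e](ρ[h/d](ρ[e/c](S)))))) → 5
  ρ[b/a](γ[a; COUNT(*)→g]((U − π[h,a](ρ[a/e](ρ[h/d](ρ[e/c](S))))))) → 5
E2 row counts bottom-up:
  U → 6
  S → 5
  ρ[e/c](S) → 5
  ρ[h/d](ρ[e/c](S)) → 5
  ρ[a/e](ρ[h/d](ρ[e/c](S))) → 5
  π[h,a](ρ[a/e](ρ[h/d](ρ[e/c](S)))) → 5
  (U ∪ π[h,a](ρ[a/e](ρ[h/d](ρ[e/c](S))))) → 11
  γ[a; COUNT(*)→g]((U ∪ π[h,a](ρ[a/e](ρ[h/d](ρ[e/c](S)))))) → 7
  ρ[b/a](γ[a; COUNT(*)→g]((U ∪ π[h,a](ρ[a/e](ρ[h/d](ρ[e/c](S))))))) → 7

E1 result:
b | g
1 | 1
2 | 1
5 | 1
7 | 2
9 | 1
E2 result:
b | g
1 | 2
2 | 1
3 | 1
4 | 1
5 | 1
7 | 3
9 | 2
Witness: (1, 2) appears 0× in E1 but 1× in E2.

no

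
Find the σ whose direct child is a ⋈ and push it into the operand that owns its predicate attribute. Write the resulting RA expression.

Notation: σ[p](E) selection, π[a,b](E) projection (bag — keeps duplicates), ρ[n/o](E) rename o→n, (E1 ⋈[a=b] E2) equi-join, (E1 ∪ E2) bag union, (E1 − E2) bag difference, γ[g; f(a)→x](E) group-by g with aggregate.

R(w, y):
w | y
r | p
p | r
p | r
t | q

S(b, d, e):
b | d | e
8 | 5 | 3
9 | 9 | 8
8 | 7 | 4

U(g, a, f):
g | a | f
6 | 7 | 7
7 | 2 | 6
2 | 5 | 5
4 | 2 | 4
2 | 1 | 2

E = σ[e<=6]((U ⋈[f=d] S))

σ filters on e, owned by the right side.
E' = (U ⋈[f=d] σ[e<=6](S))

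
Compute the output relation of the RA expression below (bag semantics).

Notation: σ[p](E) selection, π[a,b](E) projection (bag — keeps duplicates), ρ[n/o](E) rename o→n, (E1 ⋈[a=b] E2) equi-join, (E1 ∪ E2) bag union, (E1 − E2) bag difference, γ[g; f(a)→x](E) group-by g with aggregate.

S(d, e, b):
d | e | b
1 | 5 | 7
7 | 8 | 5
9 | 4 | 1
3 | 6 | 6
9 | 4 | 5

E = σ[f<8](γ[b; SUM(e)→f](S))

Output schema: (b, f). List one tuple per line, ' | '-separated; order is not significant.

Per-node cardinality:
  S → 5
  γ[b; SUM(e)→f](S) → 4
  σ[f<8](γ[b; SUM(e)→f](S)) → 3

== RESULT ==
b | f
1 | 4
6 | 6
7 | 5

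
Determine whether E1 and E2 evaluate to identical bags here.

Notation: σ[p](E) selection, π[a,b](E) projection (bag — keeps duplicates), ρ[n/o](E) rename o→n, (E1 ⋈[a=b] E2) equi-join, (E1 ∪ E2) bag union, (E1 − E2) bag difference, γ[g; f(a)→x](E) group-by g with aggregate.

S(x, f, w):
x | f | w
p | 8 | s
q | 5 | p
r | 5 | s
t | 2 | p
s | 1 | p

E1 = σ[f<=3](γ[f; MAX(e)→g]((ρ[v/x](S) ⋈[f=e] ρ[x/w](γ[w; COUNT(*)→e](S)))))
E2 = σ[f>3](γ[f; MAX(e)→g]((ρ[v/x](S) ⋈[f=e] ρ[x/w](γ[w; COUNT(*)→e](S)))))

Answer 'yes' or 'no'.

E1 row counts bottom-up:
  S → 5
  ρ[v/x](S) → 5
  S → 5
  γ[w; COUNT(*)→e](S) → 2
  ρ[x/w](γ[w; COUNT(*)→e](S)) → 2
  (ρ[v/x](S) ⋈[f=e] ρ[x/w](γ[w; COUNT(*)→e](S))) → 1
  γ[f; MAX(e)→g]((ρ[v/x](S) ⋈[f=e] ρ[x/w](γ[w; COUNT(*)→e](S)))) → 1
  σ[f<=3](γ[f; MAX(e)→g]((ρ[v/x](S) ⋈[f=e] ρ[x/w](γ[w; COUNT(*)→e](S))))) → 1
E2 row counts bottom-up:
  S → 5
  ρ[v/x](S) → 5
  S → 5
  γ[w; COUNT(*)→e](S) → 2
  ρ[x/w](γ[w; COUNT(*)→e](S)) → 2
  (ρ[v/x](S) ⋈[f=e] ρ[x/w](γ[w; COUNT(*)→e](S))) → 1
  γ[f; MAX(e)→g]((ρ[v/x](S) ⋈[f=e] ρ[x/w](γ[w; COUNT(*)→e](S)))) → 1
  σ[f>3](γ[f; MAX(e)→g]((ρ[v/x](S) ⋈[f=e] ρ[x/w](γ[w; COUNT(*)→e](S))))) → 0

E1 result:
f | g
2 | 2
E2 result:
f | g
(0 rows)
Witness: (2, 2) appears 1× in E1 but 0× in E2.

no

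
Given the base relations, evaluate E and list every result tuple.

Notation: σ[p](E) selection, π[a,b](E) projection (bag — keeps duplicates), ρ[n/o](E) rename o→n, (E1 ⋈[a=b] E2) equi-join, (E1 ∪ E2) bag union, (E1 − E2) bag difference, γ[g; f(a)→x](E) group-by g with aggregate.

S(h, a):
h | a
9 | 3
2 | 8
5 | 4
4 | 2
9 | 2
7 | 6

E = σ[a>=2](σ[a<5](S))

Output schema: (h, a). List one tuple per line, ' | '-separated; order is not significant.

Subexpression sizes:
  S → 6
  σ[a<5](S) → 4
  σ[a>=2](σ[a<5](S)) → 4

== RESULT ==
h | a
4 | 2
5 | 4
9 | 2
9 | 3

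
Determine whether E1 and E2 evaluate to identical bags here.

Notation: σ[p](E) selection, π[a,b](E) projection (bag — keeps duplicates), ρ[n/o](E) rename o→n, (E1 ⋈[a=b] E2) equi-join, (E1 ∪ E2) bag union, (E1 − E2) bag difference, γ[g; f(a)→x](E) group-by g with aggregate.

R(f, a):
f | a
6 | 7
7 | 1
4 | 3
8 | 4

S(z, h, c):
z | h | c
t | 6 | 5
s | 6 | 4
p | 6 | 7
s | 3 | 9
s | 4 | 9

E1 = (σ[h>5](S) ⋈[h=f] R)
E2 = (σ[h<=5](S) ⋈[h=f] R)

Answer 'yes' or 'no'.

E1 per-node cardinality:
  S → 5
  σ[h>5](S) → 3
  R → 4
  (σ[h>5](S) ⋈[h=f] R) → 3
E2 per-node cardinality:
  S → 5
  σ[h<=5](S) → 2
  R → 4
  (σ[h<=5](S) ⋈[h=f] R) → 1

E1 result:
z | h | c | f | a
p | 6 | 7 | 6 | 7
s | 6 | 4 | 6 | 7
t | 6 | 5 | 6 | 7
E2 result:
z | h | c | f | a
s | 4 | 9 | 4 | 3
Witness: ('t', 6, 5, 6, 7) appears 1× in E1 but 0× in E2.

no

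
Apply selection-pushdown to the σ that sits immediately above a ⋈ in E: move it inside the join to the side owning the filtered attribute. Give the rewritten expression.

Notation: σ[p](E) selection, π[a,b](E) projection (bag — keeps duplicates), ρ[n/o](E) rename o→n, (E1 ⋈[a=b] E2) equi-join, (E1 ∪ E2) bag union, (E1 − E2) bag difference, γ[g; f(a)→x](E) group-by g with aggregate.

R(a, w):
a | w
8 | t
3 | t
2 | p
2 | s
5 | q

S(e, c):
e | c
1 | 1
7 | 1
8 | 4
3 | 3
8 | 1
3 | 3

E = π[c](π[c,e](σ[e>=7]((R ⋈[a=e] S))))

σ filters on e, owned by the right side.
E' = π[c](π[c,e]((R ⋈[a=e] σ[e>=7](S))))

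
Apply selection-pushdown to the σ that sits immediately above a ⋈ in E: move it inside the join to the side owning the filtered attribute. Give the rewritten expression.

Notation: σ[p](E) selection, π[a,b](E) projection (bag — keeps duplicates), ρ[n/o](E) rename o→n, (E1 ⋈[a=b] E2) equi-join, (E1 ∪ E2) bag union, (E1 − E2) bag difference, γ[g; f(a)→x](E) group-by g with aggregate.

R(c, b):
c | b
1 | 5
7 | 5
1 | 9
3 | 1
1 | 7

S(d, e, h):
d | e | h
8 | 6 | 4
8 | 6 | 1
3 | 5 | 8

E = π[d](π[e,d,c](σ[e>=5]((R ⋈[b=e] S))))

σ filters on e, owned by the right side.
E' = π[d](π[e,d,c]((R ⋈[b=e] σ[e>=5](S))))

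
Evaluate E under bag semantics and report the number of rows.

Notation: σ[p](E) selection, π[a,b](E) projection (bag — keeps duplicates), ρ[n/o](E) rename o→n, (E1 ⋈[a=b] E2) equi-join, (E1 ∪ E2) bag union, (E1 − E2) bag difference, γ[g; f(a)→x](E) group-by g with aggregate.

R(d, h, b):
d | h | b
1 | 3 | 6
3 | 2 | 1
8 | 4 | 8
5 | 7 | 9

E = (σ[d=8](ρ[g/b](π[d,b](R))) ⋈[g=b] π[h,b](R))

Subexpression sizes:
  R → 4
  π[d,b](R) → 4
  ρ[g/b](π[d,b](R)) → 4
  σ[d=8](ρ[g/b](π[d,b](R))) → 1
  R → 4
  π[h,b](R) → 4
  (σ[d=8](ρ[g/b](π[d,b](R))) ⋈[g=b] π[h,b](R)) → 1

|E| = 1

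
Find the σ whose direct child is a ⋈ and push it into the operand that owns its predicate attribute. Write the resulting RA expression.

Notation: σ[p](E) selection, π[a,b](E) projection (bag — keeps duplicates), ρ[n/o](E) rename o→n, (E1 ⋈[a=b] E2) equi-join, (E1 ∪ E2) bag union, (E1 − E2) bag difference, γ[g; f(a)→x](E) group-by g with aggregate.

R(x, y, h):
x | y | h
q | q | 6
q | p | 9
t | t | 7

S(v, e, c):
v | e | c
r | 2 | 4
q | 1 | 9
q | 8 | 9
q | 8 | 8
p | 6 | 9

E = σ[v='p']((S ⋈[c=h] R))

σ filters on v, owned by the left side.
E' = (σ[v='p'](S) ⋈[c=h] R)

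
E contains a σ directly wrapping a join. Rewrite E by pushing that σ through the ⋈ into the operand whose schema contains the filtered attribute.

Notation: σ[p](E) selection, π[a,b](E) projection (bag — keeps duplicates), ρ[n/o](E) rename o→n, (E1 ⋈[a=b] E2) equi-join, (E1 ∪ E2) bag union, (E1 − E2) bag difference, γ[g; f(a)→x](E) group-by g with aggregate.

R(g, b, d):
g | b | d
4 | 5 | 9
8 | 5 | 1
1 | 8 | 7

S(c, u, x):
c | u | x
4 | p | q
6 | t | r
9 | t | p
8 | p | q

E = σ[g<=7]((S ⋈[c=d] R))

σ filters on g, owned by the right side.
E' = (S ⋈[c=d] σ[g<=7](R))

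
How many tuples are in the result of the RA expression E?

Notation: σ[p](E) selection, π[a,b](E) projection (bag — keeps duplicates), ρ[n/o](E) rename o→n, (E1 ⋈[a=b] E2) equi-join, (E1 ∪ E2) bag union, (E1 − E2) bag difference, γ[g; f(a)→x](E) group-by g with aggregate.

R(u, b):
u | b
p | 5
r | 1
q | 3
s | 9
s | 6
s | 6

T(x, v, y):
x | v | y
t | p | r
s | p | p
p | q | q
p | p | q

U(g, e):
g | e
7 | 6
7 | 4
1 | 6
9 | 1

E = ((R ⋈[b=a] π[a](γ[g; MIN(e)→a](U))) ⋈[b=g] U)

Row counts bottom-up:
  R → 6
  U → 4
  γ[g; MIN(e)→a](U) → 3
  π[a](γ[g; MIN(e)→a](U)) → 3
  (R ⋈[b=a] π[a](γ[g; MIN(e)→a](U))) → 3
  U → 4
  ((R ⋈[b=a] π[a](γ[g; MIN(e)→a](U))) ⋈[b=g] U) → 1

|E| = 1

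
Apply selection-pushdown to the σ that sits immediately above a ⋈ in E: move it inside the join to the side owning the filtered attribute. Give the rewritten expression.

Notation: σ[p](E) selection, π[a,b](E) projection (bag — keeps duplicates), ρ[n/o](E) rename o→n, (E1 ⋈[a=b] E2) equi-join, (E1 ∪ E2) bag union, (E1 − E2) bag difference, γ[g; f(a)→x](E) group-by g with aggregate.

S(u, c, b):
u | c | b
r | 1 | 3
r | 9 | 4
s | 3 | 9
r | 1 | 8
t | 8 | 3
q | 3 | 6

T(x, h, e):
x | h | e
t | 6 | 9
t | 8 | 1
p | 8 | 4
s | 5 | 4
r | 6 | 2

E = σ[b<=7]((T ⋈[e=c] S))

σ filters on b, owned by the right side.
E' = (T ⋈[e=c] σ[b<=7](S))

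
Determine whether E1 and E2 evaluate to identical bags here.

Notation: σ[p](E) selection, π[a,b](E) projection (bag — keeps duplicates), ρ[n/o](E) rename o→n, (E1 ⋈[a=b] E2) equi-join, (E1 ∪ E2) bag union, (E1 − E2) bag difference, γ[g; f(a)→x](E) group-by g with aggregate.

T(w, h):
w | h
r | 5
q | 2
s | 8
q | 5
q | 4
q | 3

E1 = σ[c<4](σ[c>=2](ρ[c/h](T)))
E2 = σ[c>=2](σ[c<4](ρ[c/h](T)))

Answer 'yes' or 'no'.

E1 stepwise |·|:
  T → 6
  ρ[c/h](T) → 6
  σ[c>=2](ρ[c/h](T)) → 6
  σ[c<4](σ[c>=2](ρ[c/h](T))) → 2
E2 stepwise |·|:
  T → 6
  ρ[c/h](T) → 6
  σ[c<4](ρ[c/h](T)) → 2
  σ[c>=2](σ[c<4](ρ[c/h](T))) → 2

E1 and E2 produce the same multiset:
w | c
q | 2
q | 3

yes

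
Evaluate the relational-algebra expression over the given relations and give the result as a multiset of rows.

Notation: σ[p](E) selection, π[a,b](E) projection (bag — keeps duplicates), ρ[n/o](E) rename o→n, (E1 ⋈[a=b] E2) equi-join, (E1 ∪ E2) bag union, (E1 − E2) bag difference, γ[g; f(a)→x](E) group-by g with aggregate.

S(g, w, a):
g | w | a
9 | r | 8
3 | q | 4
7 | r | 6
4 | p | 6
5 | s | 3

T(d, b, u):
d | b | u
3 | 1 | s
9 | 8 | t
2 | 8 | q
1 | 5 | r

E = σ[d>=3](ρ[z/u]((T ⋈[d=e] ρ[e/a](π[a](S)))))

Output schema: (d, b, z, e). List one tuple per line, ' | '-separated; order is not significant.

Row counts bottom-up:
  T → 4
  S → 5
  π[a](S) → 5
  ρ[e/a](π[a](S)) → 5
  (T ⋈[d=e] ρ[e/a](π[a](S))) → 1
  ρ[z/u]((T ⋈[d=e] ρ[e/a](π[a](S)))) → 1
  σ[d>=3](ρ[z/u]((T ⋈[d=e] ρ[e/a](π[a](S))))) → 1

== RESULT ==
d | b | z | e
3 | 1 | s | 3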